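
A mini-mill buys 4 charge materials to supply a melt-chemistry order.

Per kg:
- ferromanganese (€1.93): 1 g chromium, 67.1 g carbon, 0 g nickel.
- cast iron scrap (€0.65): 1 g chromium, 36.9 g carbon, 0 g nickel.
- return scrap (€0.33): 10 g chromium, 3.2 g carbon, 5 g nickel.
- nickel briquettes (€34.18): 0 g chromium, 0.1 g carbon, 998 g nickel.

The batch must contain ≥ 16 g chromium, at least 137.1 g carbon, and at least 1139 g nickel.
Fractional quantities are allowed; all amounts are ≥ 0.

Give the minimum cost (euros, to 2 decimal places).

€41.55

Let x1 = kg of ferromanganese, x2 = kg of cast iron scrap, x3 = kg of return scrap, x4 = kg of nickel briquettes.
Minimise 1.93x1 + 0.65x2 + 0.33x3 + 34.18x4 subject to:
  1x1 + 1x2 + 10x3 ≥ 16   (chromium)
  67.1x1 + 36.9x2 + 3.2x3 + 0.1x4 ≥ 137.1   (carbon)
  5x3 + 998x4 ≥ 1139   (nickel)
  x1, x2, x3, x4 ≥ 0.
At the optimum only cast iron scrap, return scrap, nickel briquettes are positive (ferromanganese = 0). There the chromium, carbon, nickel constraints are tight.
Optimal quantities: cast iron scrap = 3.605 kg, return scrap = 1.24 kg, nickel briquettes = 1.135 kg.
Hence cost = 0.65·3.605 + 0.33·1.24 + 34.18·1.135 = €41.5468.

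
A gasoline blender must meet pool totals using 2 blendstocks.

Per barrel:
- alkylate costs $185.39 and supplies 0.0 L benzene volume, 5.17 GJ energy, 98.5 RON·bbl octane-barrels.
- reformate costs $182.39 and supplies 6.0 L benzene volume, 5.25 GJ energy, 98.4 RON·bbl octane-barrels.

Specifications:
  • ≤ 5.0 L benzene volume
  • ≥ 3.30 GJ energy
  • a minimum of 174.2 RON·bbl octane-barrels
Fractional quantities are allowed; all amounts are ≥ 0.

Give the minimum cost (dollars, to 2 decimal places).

Set it up as a linear program. Let x1 = barrels of alkylate, x2 = barrels of reformate.
min 185.39x1 + 182.39x2 subject to:
  6x2 ≤ 5   (benzene volume)
  5.17x1 + 5.25x2 ≥ 3.3   (energy)
  98.5x1 + 98.4x2 ≥ 174.2   (octane-barrels)
  x1, x2 ≥ 0.
Both inputs are positive at the optimum. There the benzene volume and octane-barrels constraints are tight.
So alkylate = 0.93604 barrels, reformate = 0.83333 barrels.
Cost = 185.39·0.93604 + 182.39·0.83333 = 325.5235.

$325.52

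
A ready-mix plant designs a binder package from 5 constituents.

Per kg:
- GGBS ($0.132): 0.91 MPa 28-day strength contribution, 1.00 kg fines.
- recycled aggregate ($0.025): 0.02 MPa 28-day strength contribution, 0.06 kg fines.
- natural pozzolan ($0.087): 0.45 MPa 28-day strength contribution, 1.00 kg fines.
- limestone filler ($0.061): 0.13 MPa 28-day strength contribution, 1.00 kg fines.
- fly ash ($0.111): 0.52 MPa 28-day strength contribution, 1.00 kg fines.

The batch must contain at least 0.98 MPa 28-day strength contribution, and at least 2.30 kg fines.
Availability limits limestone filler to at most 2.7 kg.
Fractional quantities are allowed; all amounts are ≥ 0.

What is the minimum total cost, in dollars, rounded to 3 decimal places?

$0.196

This is a linear program. Let x1 = kg of GGBS, x2 = kg of recycled aggregate, x3 = kg of natural pozzolan, x4 = kg of limestone filler, x5 = kg of fly ash.
Minimize 0.132x1 + 0.025x2 + 0.087x3 + 0.061x4 + 0.111x5 subject to:
  0.91x1 + 0.02x2 + 0.45x3 + 0.13x4 + 0.52x5 ≥ 0.98   (28-day strength contribution)
  1x1 + 0.06x2 + 1x3 + 1x4 + 1x5 ≥ 2.3   (fines)
  x4 ≤ 2.7
  x1, x2, x3, x4, x5 ≥ 0.
At the optimum only natural pozzolan, limestone filler are positive (GGBS, recycled aggregate, fly ash = 0). The 28-day strength contribution and fines requirements are met with equality.
So natural pozzolan = 2.128 kg, limestone filler = 0.1719 kg.
Cost = 0.087·2.128 + 0.061·0.1719 = 0.19562.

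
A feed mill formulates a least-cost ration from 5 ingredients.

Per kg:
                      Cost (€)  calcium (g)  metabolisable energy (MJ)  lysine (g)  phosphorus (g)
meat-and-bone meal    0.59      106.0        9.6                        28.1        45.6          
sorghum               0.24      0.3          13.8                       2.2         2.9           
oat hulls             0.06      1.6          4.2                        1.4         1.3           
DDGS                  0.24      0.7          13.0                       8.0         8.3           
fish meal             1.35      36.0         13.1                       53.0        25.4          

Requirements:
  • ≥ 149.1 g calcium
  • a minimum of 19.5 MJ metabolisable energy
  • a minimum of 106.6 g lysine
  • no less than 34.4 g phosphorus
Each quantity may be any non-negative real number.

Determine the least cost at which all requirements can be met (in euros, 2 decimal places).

Let x1 = kg of meat-and-bone meal, x2 = kg of sorghum, x3 = kg of oat hulls, x4 = kg of DDGS, x5 = kg of fish meal.
Minimise 0.59x1 + 0.24x2 + 0.06x3 + 0.24x4 + 1.35x5 with:
  106x1 + 0.3x2 + 1.6x3 + 0.7x4 + 36x5 ≥ 149.1   (calcium)
  9.6x1 + 13.8x2 + 4.2x3 + 13x4 + 13.1x5 ≥ 19.5   (metabolisable energy)
  28.1x1 + 2.2x2 + 1.4x3 + 8x4 + 53x5 ≥ 106.6   (lysine)
  45.6x1 + 2.9x2 + 1.3x3 + 8.3x4 + 25.4x5 ≥ 34.4   (phosphorus)
  x1, x2, x3, x4, x5 ≥ 0.
The minimum-cost mix takes nothing from sorghum, oat hulls, DDGS, fish meal — only meat-and-bone meal. Binding constraint: lysine.
Solving gives x1 = 3.794.
Hence cost = 0.59·3.794 = €2.2385.

€2.24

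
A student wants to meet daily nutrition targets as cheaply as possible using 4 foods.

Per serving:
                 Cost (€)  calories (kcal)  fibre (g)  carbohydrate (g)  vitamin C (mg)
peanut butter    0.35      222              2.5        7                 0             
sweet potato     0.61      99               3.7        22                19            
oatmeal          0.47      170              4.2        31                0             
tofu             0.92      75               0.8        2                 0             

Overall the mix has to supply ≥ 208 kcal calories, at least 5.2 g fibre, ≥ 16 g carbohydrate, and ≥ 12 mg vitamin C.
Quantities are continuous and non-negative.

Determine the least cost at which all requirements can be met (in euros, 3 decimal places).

€0.723

Treat it as an LP. Let x1 = servings of peanut butter, x2 = servings of sweet potato, x3 = servings of oatmeal, x4 = servings of tofu.
Minimize 0.35x1 + 0.61x2 + 0.47x3 + 0.92x4 subject to:
  222x1 + 99x2 + 170x3 + 75x4 ≥ 208   (calories)
  2.5x1 + 3.7x2 + 4.2x3 + 0.8x4 ≥ 5.2   (fibre)
  7x1 + 22x2 + 31x3 + 2x4 ≥ 16   (carbohydrate)
  19x2 ≥ 12   (vitamin C)
  x1, x2, x3, x4 ≥ 0.
The cheapest feasible vertex uses only peanut butter, sweet potato, oatmeal; tofu is not used. Binding constraints: calories, fibre, vitamin C.
So peanut butter = 0.2449 servings, sweet potato = 0.6316 servings, oatmeal = 0.5359 servings.
Cost = 0.35·0.2449 + 0.61·0.6316 + 0.47·0.5359 = 0.72286.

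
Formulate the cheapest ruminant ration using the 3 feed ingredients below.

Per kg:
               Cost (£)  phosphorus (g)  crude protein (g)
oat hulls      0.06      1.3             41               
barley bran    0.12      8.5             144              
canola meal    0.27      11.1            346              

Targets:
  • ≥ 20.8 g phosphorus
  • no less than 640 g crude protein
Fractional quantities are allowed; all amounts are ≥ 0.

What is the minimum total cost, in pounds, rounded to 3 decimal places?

£0.500

Set it up as a linear program. Let x1 = kg of oat hulls, x2 = kg of barley bran, x3 = kg of canola meal.
Minimise 0.06x1 + 0.12x2 + 0.27x3 with:
  1.3x1 + 8.5x2 + 11.1x3 ≥ 20.8   (phosphorus)
  41x1 + 144x2 + 346x3 ≥ 640   (crude protein)
  x1, x2, x3 ≥ 0.
The optimal basis is {barley bran, canola meal}; oat hulls drops out. There the phosphorus and crude protein constraints are tight.
So barley bran = 0.06912 kg, canola meal = 1.821 kg.
Hence cost = 0.12·0.06912 + 0.27·1.821 = £0.49996.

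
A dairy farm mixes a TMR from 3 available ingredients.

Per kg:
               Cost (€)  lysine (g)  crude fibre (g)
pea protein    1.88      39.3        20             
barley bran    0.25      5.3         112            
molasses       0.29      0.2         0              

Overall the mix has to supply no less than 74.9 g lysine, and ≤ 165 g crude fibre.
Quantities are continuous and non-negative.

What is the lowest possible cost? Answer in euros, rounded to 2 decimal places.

This is a linear program. Let x1 = kg of pea protein, x2 = kg of barley bran, x3 = kg of molasses.
Minimize 1.88x1 + 0.25x2 + 0.29x3 with:
  39.3x1 + 5.3x2 + 0.2x3 ≥ 74.9   (lysine)
  20x1 + 112x2 ≤ 165   (crude fibre)
  x1, x2, x3 ≥ 0.
At the optimum only pea protein, barley bran are positive (molasses = 0). Binding constraints: lysine and crude fibre.
Optimal quantities: pea protein = 1.749 kg, barley bran = 1.161 kg.
Cost = 1.88·1.749 + 0.25·1.161 = 3.5784.

€3.58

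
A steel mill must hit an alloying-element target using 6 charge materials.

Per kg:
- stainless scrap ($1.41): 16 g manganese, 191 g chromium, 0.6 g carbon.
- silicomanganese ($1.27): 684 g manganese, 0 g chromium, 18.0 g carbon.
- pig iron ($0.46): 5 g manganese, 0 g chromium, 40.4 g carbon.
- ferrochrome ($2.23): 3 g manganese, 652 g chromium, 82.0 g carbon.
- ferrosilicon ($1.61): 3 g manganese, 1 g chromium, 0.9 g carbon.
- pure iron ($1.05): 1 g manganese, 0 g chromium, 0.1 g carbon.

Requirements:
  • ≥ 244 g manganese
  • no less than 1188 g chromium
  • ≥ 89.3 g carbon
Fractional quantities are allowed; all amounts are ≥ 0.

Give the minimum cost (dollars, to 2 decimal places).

$4.51

This is a linear program. Let x1 = kg of stainless scrap, x2 = kg of silicomanganese, x3 = kg of pig iron, x4 = kg of ferrochrome, x5 = kg of ferrosilicon, x6 = kg of pure iron.
min 1.41x1 + 1.27x2 + 0.46x3 + 2.23x4 + 1.61x5 + 1.05x6 with:
  16x1 + 684x2 + 5x3 + 3x4 + 3x5 + 1x6 ≥ 244   (manganese)
  191x1 + 652x4 + 1x5 ≥ 1188   (chromium)
  0.6x1 + 18x2 + 40.4x3 + 82x4 + 0.9x5 + 0.1x6 ≥ 89.3   (carbon)
  x1, x2, x3, x4, x5, x6 ≥ 0.
The minimum-cost mix takes nothing from stainless scrap, pig iron, ferrosilicon, pure iron — only silicomanganese, ferrochrome. The manganese and chromium requirements are met with equality.
So silicomanganese = 0.3487 kg, ferrochrome = 1.822 kg.
Hence cost = 1.27·0.3487 + 2.23·1.822 = $4.5059.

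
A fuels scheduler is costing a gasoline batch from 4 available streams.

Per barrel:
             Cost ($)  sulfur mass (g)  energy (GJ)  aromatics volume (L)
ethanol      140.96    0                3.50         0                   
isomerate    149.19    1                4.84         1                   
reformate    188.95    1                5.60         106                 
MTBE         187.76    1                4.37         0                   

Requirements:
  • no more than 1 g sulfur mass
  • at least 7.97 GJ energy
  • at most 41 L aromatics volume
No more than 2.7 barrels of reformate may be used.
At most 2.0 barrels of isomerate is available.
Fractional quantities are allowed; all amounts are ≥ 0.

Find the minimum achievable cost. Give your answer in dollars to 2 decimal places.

$275.25

Let x1 = barrels of ethanol, x2 = barrels of isomerate, x3 = barrels of reformate, x4 = barrels of MTBE.
Minimise 140.96x1 + 149.19x2 + 188.95x3 + 187.76x4 with:
  1x2 + 1x3 + 1x4 ≤ 1   (sulfur mass)
  3.5x1 + 4.84x2 + 5.6x3 + 4.37x4 ≥ 7.97   (energy)
  1x2 + 106x3 ≤ 41   (aromatics volume)
  x3 ≤ 2.7
  x2 ≤ 2
  x1, x2, x3, x4 ≥ 0.
At the optimum only ethanol, isomerate are positive (reformate, MTBE = 0). The sulfur mass and energy requirements are met with equality.
Optimal quantities: ethanol = 0.8943 barrels, isomerate = 1 barrel.
Hence cost = 140.96·0.8943 + 149.19·1 = $275.2505.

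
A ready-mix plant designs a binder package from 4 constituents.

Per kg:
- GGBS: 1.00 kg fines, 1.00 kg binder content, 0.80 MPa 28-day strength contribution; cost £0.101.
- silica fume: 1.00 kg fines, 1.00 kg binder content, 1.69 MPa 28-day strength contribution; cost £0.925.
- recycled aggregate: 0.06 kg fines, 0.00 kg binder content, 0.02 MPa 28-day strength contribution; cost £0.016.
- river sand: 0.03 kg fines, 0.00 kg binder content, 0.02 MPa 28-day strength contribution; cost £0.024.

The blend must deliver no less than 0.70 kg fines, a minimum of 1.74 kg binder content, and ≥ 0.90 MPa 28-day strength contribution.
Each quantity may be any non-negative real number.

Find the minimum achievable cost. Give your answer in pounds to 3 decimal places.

Let x1 = kg of GGBS, x2 = kg of silica fume, x3 = kg of recycled aggregate, x4 = kg of river sand.
min 0.101x1 + 0.925x2 + 0.016x3 + 0.024x4 subject to:
  1x1 + 1x2 + 0.06x3 + 0.03x4 ≥ 0.7   (fines)
  1x1 + 1x2 ≥ 1.74   (binder content)
  0.8x1 + 1.69x2 + 0.02x3 + 0.02x4 ≥ 0.9   (28-day strength contribution)
  x1, x2, x3, x4 ≥ 0.
The cheapest feasible vertex uses only GGBS; silica fume, recycled aggregate, river sand are not used. Binding constraint: binder content.
Optimal quantities: GGBS = 1.74 kg.
Objective = 0.101·1.74 = 0.17574.

£0.176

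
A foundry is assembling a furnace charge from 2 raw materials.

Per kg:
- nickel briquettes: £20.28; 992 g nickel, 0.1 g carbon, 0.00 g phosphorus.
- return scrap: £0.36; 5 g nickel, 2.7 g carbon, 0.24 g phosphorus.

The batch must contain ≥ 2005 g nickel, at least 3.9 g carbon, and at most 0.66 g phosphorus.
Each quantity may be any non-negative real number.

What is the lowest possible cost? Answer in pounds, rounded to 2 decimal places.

£41.34

Let x1 = kg of nickel briquettes, x2 = kg of return scrap.
min 20.28x1 + 0.36x2 subject to:
  992x1 + 5x2 ≥ 2005   (nickel)
  0.1x1 + 2.7x2 ≥ 3.9   (carbon)
  0.24x2 ≤ 0.66   (phosphorus)
  x1, x2 ≥ 0.
Both inputs are positive at the optimum. The nickel and carbon requirements are met with equality.
Optimal quantities: nickel briquettes = 2.014 kg, return scrap = 1.37 kg.
Total cost: 20.28·2.014 + 0.36·1.37 = 41.3371.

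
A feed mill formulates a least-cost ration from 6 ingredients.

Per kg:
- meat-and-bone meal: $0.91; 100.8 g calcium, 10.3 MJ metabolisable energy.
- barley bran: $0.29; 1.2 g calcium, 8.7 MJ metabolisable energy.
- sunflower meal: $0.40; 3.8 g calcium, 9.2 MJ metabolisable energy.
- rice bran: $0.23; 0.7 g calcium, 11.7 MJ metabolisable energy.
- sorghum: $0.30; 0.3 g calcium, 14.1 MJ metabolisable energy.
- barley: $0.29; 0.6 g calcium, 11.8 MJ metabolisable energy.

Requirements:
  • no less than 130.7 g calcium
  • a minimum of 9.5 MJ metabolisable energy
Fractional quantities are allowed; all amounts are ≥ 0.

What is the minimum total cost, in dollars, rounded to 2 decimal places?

Let x1 = kg of meat-and-bone meal, x2 = kg of barley bran, x3 = kg of sunflower meal, x4 = kg of rice bran, x5 = kg of sorghum, x6 = kg of barley.
min 0.91x1 + 0.29x2 + 0.4x3 + 0.23x4 + 0.3x5 + 0.29x6 s.t.:
  100.8x1 + 1.2x2 + 3.8x3 + 0.7x4 + 0.3x5 + 0.6x6 ≥ 130.7   (calcium)
  10.3x1 + 8.7x2 + 9.2x3 + 11.7x4 + 14.1x5 + 11.8x6 ≥ 9.5   (metabolisable energy)
  x1, x2, x3, x4, x5, x6 ≥ 0.
The cheapest feasible vertex uses only meat-and-bone meal; barley bran, sunflower meal, rice bran, sorghum, barley are not used. There the calcium constraint is tight.
Optimal quantities: meat-and-bone meal = 1.297 kg.
Total cost: 0.91·1.297 = 1.1803.

$1.18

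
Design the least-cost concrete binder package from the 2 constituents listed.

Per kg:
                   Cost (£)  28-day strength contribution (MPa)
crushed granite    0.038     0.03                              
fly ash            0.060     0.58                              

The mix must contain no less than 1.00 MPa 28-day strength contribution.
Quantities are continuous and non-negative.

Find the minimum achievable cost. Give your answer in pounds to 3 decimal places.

£0.103

This is a linear program. Let x1 = kg of crushed granite, x2 = kg of fly ash.
Minimize 0.038x1 + 0.06x2 with:
  0.03x1 + 0.58x2 ≥ 1   (28-day strength contribution)
  x1, x2 ≥ 0.
At the optimum only fly ash is positive (crushed granite = 0). Binding constraint: 28-day strength contribution.
Solving gives x2 = 1.724.
Total cost: 0.06·1.724 = 0.10344.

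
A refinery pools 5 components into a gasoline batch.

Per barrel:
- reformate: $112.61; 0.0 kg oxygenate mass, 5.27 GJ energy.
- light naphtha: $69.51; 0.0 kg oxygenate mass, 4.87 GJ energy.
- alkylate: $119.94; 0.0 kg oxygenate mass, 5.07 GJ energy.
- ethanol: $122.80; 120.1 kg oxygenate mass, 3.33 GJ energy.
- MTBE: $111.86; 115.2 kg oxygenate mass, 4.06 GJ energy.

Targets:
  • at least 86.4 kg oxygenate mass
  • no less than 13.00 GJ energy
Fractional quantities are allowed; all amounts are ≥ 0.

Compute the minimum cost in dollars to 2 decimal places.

Set it up as a linear program. Let x1 = barrels of reformate, x2 = barrels of light naphtha, x3 = barrels of alkylate, x4 = barrels of ethanol, x5 = barrels of MTBE.
Minimise 112.61x1 + 69.51x2 + 119.94x3 + 122.8x4 + 111.86x5 subject to:
  120.1x4 + 115.2x5 ≥ 86.4   (oxygenate mass)
  5.27x1 + 4.87x2 + 5.07x3 + 3.33x4 + 4.06x5 ≥ 13   (energy)
  x1, x2, x3, x4, x5 ≥ 0.
At the optimum only light naphtha, MTBE are positive (reformate, alkylate, ethanol = 0). The oxygenate mass and energy requirements are met with equality.
Solving gives x2 = 2.0441, x5 = 0.75.
Objective = 69.51·2.0441 + 111.86·0.75 = 225.9804.

$225.98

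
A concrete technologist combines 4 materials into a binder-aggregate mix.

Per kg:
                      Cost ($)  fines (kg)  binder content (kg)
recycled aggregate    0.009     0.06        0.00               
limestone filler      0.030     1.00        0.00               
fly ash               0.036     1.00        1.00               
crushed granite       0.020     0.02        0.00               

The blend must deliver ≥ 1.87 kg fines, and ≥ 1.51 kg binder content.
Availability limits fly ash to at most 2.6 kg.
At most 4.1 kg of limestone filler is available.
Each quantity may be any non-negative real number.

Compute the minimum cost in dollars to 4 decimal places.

$0.0652

Set it up as a linear program. Let x1 = kg of recycled aggregate, x2 = kg of limestone filler, x3 = kg of fly ash, x4 = kg of crushed granite.
Minimize 0.009x1 + 0.03x2 + 0.036x3 + 0.02x4 subject to:
  0.06x1 + 1x2 + 1x3 + 0.02x4 ≥ 1.87   (fines)
  1x3 ≥ 1.51   (binder content)
  x3 ≤ 2.6
  x2 ≤ 4.1
  x1, x2, x3, x4 ≥ 0.
The minimum-cost mix takes nothing from recycled aggregate, crushed granite — only limestone filler, fly ash. There the fines and binder content constraints are tight.
So limestone filler = 0.36 kg, fly ash = 1.51 kg.
Total cost: 0.03·0.36 + 0.036·1.51 = 0.065160.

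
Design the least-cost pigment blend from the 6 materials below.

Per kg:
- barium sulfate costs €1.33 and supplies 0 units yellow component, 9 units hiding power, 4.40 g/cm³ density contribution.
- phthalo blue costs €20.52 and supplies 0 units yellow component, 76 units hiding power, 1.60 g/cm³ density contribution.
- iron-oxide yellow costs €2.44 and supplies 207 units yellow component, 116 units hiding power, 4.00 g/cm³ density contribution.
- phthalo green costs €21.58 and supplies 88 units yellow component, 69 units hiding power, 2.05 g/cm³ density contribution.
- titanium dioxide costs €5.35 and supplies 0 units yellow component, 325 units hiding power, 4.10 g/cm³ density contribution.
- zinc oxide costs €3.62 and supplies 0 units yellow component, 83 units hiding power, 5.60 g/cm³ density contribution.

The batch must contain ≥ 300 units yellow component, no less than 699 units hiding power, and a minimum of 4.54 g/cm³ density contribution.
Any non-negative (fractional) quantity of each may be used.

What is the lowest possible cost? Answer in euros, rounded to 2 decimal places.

€12.28

Let x1 = kg of barium sulfate, x2 = kg of phthalo blue, x3 = kg of iron-oxide yellow, x4 = kg of phthalo green, x5 = kg of titanium dioxide, x6 = kg of zinc oxide.
min 1.33x1 + 20.52x2 + 2.44x3 + 21.58x4 + 5.35x5 + 3.62x6 s.t.:
  207x3 + 88x4 ≥ 300   (yellow component)
  9x1 + 76x2 + 116x3 + 69x4 + 325x5 + 83x6 ≥ 699   (hiding power)
  4.4x1 + 1.6x2 + 4x3 + 2.05x4 + 4.1x5 + 5.6x6 ≥ 4.54   (density contribution)
  x1, x2, x3, x4, x5, x6 ≥ 0.
The minimum-cost mix takes nothing from barium sulfate, phthalo blue, phthalo green, zinc oxide — only iron-oxide yellow, titanium dioxide. The yellow component and hiding power requirements are met with equality.
So iron-oxide yellow = 1.4493 kg, titanium dioxide = 1.6335 kg.
Hence cost = 2.44·1.4493 + 5.35·1.6335 = €12.2755.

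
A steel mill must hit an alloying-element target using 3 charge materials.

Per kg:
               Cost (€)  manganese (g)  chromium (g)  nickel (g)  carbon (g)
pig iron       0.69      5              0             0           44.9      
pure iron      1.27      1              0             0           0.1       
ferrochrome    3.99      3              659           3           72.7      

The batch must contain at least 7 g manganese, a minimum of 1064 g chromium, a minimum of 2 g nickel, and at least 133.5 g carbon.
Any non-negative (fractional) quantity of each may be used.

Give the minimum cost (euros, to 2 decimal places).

Let x1 = kg of pig iron, x2 = kg of pure iron, x3 = kg of ferrochrome.
Minimize 0.69x1 + 1.27x2 + 3.99x3 subject to:
  5x1 + 1x2 + 3x3 ≥ 7   (manganese)
  659x3 ≥ 1064   (chromium)
  3x3 ≥ 2   (nickel)
  44.9x1 + 0.1x2 + 72.7x3 ≥ 133.5   (carbon)
  x1, x2, x3 ≥ 0.
The minimum-cost mix takes nothing from pure iron — only pig iron, ferrochrome. There the manganese and chromium constraints are tight.
Solving gives x1 = 0.4313, x3 = 1.615.
Objective = 0.69·0.4313 + 3.99·1.615 = 6.7414.

€6.74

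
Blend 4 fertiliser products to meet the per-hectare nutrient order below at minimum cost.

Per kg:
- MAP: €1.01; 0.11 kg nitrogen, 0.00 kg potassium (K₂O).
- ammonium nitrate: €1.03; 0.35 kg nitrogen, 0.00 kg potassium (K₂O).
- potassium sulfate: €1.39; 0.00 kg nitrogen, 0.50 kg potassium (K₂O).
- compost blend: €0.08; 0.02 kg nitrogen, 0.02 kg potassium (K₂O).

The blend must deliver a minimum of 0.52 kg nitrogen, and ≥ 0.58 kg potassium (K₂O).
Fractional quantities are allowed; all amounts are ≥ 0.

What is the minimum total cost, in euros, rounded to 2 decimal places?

Let x1 = kg of MAP, x2 = kg of ammonium nitrate, x3 = kg of potassium sulfate, x4 = kg of compost blend.
Minimize 1.01x1 + 1.03x2 + 1.39x3 + 0.08x4 s.t.:
  0.11x1 + 0.35x2 + 0.02x4 ≥ 0.52   (nitrogen)
  0.5x3 + 0.02x4 ≥ 0.58   (potassium (K₂O))
  x1, x2, x3, x4 ≥ 0.
At the optimum only potassium sulfate, compost blend are positive (MAP, ammonium nitrate = 0). The nitrogen and potassium (K₂O) requirements are met with equality.
Solving gives x3 = 0.12, x4 = 26.
Objective = 1.39·0.12 + 0.08·26 = 2.2468.

€2.25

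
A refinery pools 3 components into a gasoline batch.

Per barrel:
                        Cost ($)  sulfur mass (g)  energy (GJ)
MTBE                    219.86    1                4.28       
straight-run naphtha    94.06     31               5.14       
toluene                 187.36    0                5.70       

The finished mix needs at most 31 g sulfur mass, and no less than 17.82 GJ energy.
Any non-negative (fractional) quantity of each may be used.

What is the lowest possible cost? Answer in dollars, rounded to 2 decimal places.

$510.85

This is a linear program. Let x1 = barrels of MTBE, x2 = barrels of straight-run naphtha, x3 = barrels of toluene.
min 219.86x1 + 94.06x2 + 187.36x3 s.t.:
  1x1 + 31x2 ≤ 31   (sulfur mass)
  4.28x1 + 5.14x2 + 5.7x3 ≥ 17.82   (energy)
  x1, x2, x3 ≥ 0.
The minimum-cost mix takes nothing from MTBE — only straight-run naphtha, toluene. There the sulfur mass and energy constraints are tight.
Solving gives x2 = 1, x3 = 2.22456.
Cost = 94.06·1 + 187.36·2.22456 = 510.8536.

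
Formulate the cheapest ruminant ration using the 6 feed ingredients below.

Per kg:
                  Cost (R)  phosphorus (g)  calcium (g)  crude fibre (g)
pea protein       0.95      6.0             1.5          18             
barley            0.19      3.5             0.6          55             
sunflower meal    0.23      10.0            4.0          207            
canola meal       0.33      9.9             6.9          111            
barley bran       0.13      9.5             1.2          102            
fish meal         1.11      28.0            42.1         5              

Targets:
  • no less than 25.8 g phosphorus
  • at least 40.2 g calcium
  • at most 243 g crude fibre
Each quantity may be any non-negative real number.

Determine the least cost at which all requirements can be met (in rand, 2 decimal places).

Treat it as an LP. Let x1 = kg of pea protein, x2 = kg of barley, x3 = kg of sunflower meal, x4 = kg of canola meal, x5 = kg of barley bran, x6 = kg of fish meal.
min 0.95x1 + 0.19x2 + 0.23x3 + 0.33x4 + 0.13x5 + 1.11x6 s.t.:
  6x1 + 3.5x2 + 10x3 + 9.9x4 + 9.5x5 + 28x6 ≥ 25.8   (phosphorus)
  1.5x1 + 0.6x2 + 4x3 + 6.9x4 + 1.2x5 + 42.1x6 ≥ 40.2   (calcium)
  18x1 + 55x2 + 207x3 + 111x4 + 102x5 + 5x6 ≤ 243   (crude fibre)
  x1, x2, x3, x4, x5, x6 ≥ 0.
The optimal basis is {fish meal}; pea protein, barley, sunflower meal, canola meal, barley bran drop out. Binding constraint: calcium.
That vertex is x6 = 0.9549.
Objective = 1.11·0.9549 = 1.0599.

R1.06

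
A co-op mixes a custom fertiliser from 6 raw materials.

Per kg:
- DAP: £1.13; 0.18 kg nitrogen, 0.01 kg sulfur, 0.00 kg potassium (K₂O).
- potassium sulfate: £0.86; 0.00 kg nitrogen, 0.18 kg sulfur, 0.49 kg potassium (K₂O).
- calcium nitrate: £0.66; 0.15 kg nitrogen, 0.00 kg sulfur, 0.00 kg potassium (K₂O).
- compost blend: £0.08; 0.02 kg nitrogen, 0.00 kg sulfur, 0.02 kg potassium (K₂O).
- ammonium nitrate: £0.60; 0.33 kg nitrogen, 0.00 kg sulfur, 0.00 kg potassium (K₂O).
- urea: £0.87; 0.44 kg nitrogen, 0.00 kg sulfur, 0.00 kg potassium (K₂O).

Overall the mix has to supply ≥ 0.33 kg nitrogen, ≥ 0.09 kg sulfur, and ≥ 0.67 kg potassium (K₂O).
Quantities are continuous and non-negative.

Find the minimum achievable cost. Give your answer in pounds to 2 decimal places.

£1.78

Treat it as an LP. Let x1 = kg of DAP, x2 = kg of potassium sulfate, x3 = kg of calcium nitrate, x4 = kg of compost blend, x5 = kg of ammonium nitrate, x6 = kg of urea.
min 1.13x1 + 0.86x2 + 0.66x3 + 0.08x4 + 0.6x5 + 0.87x6 s.t.:
  0.18x1 + 0.15x3 + 0.02x4 + 0.33x5 + 0.44x6 ≥ 0.33   (nitrogen)
  0.01x1 + 0.18x2 ≥ 0.09   (sulfur)
  0.49x2 + 0.02x4 ≥ 0.67   (potassium (K₂O))
  x1, x2, x3, x4, x5, x6 ≥ 0.
At the optimum only potassium sulfate, ammonium nitrate are positive (DAP, calcium nitrate, compost blend, urea = 0). The nitrogen and potassium (K₂O) requirements are met with equality.
That vertex is x2 = 1.367, x5 = 1.
Total cost: 0.86·1.367 + 0.6·1 = 1.7756.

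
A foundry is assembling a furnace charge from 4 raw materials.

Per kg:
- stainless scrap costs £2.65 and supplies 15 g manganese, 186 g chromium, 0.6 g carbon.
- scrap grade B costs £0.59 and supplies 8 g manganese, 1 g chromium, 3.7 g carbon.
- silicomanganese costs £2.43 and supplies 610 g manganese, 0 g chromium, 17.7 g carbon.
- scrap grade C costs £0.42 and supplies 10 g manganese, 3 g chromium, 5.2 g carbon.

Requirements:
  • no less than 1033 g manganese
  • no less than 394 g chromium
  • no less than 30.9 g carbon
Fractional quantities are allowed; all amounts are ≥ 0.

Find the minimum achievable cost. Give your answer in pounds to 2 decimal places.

£9.64

Treat it as an LP. Let x1 = kg of stainless scrap, x2 = kg of scrap grade B, x3 = kg of silicomanganese, x4 = kg of scrap grade C.
Minimise 2.65x1 + 0.59x2 + 2.43x3 + 0.42x4 subject to:
  15x1 + 8x2 + 610x3 + 10x4 ≥ 1033   (manganese)
  186x1 + 1x2 + 3x4 ≥ 394   (chromium)
  0.6x1 + 3.7x2 + 17.7x3 + 5.2x4 ≥ 30.9   (carbon)
  x1, x2, x3, x4 ≥ 0.
The cheapest feasible vertex uses only stainless scrap, silicomanganese, scrap grade C; scrap grade B is not used. The manganese, chromium, carbon requirements are met with equality.
That vertex is x1 = 2.116, x3 = 1.639, x4 = 0.1176.
Objective = 2.65·2.116 + 2.43·1.639 + 0.42·0.1176 = 9.6396.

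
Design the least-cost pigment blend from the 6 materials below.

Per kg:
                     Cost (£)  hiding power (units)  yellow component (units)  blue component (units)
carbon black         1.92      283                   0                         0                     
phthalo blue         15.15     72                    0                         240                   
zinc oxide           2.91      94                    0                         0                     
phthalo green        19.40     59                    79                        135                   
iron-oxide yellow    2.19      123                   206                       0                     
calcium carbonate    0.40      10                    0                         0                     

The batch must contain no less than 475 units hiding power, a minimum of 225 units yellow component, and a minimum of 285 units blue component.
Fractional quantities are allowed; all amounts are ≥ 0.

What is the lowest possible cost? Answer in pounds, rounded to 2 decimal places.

This is a linear program. Let x1 = kg of carbon black, x2 = kg of phthalo blue, x3 = kg of zinc oxide, x4 = kg of phthalo green, x5 = kg of iron-oxide yellow, x6 = kg of calcium carbonate.
Minimise 1.92x1 + 15.15x2 + 2.91x3 + 19.4x4 + 2.19x5 + 0.4x6 s.t.:
  283x1 + 72x2 + 94x3 + 59x4 + 123x5 + 10x6 ≥ 475   (hiding power)
  79x4 + 206x5 ≥ 225   (yellow component)
  240x2 + 135x4 ≥ 285   (blue component)
  x1, x2, x3, x4, x5, x6 ≥ 0.
The cheapest feasible vertex uses only carbon black, phthalo blue, iron-oxide yellow; zinc oxide, phthalo green, calcium carbonate are not used. The hiding power, yellow component, blue component requirements are met with equality.
So carbon black = 0.90161 kg, phthalo blue = 1.1875 kg, iron-oxide yellow = 1.0922 kg.
Cost = 1.92·0.90161 + 15.15·1.1875 + 2.19·1.0922 = 22.1136.

£22.11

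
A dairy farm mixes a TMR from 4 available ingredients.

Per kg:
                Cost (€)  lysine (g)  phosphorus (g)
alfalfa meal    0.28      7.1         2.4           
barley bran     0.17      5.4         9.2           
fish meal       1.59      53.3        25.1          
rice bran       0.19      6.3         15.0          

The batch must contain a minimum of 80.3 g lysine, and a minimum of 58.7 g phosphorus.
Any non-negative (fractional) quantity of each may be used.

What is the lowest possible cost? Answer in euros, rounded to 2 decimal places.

€2.40

Treat it as an LP. Let x1 = kg of alfalfa meal, x2 = kg of barley bran, x3 = kg of fish meal, x4 = kg of rice bran.
Minimise 0.28x1 + 0.17x2 + 1.59x3 + 0.19x4 s.t.:
  7.1x1 + 5.4x2 + 53.3x3 + 6.3x4 ≥ 80.3   (lysine)
  2.4x1 + 9.2x2 + 25.1x3 + 15x4 ≥ 58.7   (phosphorus)
  x1, x2, x3, x4 ≥ 0.
The cheapest feasible vertex uses only fish meal, rice bran; alfalfa meal, barley bran are not used. There the lysine and phosphorus constraints are tight.
Solving gives x3 = 1.301, x4 = 1.736.
Total cost: 1.59·1.301 + 0.19·1.736 = 2.3984.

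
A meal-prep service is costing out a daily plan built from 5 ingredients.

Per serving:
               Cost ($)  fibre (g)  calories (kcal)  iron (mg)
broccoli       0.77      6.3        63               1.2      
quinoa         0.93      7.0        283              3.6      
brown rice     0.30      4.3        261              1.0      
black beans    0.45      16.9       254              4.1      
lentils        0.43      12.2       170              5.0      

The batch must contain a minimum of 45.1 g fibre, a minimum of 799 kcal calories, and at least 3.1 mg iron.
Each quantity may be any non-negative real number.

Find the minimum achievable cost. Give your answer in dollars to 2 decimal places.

$1.32

Let x1 = servings of broccoli, x2 = servings of quinoa, x3 = servings of brown rice, x4 = servings of black beans, x5 = servings of lentils.
Minimise 0.77x1 + 0.93x2 + 0.3x3 + 0.45x4 + 0.43x5 with:
  6.3x1 + 7x2 + 4.3x3 + 16.9x4 + 12.2x5 ≥ 45.1   (fibre)
  63x1 + 283x2 + 261x3 + 254x4 + 170x5 ≥ 799   (calories)
  1.2x1 + 3.6x2 + 1x3 + 4.1x4 + 5x5 ≥ 3.1   (iron)
  x1, x2, x3, x4, x5 ≥ 0.
At the optimum only brown rice, black beans are positive (broccoli, quinoa, lentils = 0). Binding constraints: fibre and calories.
Optimal quantities: brown rice = 0.617 servings, black beans = 2.512 servings.
Objective = 0.3·0.617 + 0.45·2.512 = 1.3155.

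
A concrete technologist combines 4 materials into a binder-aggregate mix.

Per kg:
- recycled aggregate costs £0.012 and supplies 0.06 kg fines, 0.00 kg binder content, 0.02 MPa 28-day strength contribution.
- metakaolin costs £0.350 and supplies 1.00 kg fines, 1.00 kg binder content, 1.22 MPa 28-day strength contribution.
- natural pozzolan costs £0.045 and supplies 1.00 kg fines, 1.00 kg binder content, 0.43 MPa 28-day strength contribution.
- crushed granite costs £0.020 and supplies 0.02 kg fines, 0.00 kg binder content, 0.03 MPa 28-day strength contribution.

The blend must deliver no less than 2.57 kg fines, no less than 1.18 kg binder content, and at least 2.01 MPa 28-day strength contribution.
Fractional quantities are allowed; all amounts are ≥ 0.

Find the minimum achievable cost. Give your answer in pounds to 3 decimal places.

Let x1 = kg of recycled aggregate, x2 = kg of metakaolin, x3 = kg of natural pozzolan, x4 = kg of crushed granite.
Minimize 0.012x1 + 0.35x2 + 0.045x3 + 0.02x4 s.t.:
  0.06x1 + 1x2 + 1x3 + 0.02x4 ≥ 2.57   (fines)
  1x2 + 1x3 ≥ 1.18   (binder content)
  0.02x1 + 1.22x2 + 0.43x3 + 0.03x4 ≥ 2.01   (28-day strength contribution)
  x1, x2, x3, x4 ≥ 0.
The cheapest feasible vertex uses only natural pozzolan; recycled aggregate, metakaolin, crushed granite are not used. There the 28-day strength contribution constraint is tight.
Solving gives x3 = 4.674.
Hence cost = 0.045·4.674 = £0.21033.

£0.210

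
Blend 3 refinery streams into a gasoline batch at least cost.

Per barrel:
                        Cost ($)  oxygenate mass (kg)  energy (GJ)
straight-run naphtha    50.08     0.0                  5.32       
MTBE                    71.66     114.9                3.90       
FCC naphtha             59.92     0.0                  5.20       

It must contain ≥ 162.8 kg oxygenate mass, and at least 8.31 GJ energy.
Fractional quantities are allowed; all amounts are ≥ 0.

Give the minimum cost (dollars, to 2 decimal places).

Set it up as a linear program. Let x1 = barrels of straight-run naphtha, x2 = barrels of MTBE, x3 = barrels of FCC naphtha.
min 50.08x1 + 71.66x2 + 59.92x3 s.t.:
  114.9x2 ≥ 162.8   (oxygenate mass)
  5.32x1 + 3.9x2 + 5.2x3 ≥ 8.31   (energy)
  x1, x2, x3 ≥ 0.
The optimal basis is {straight-run naphtha, MTBE}; FCC naphtha drops out. The oxygenate mass and energy requirements are met with equality.
Optimal quantities: straight-run naphtha = 0.52334 barrels, MTBE = 1.4169 barrels.
Cost = 50.08·0.52334 + 71.66·1.4169 = 127.7439.

$127.74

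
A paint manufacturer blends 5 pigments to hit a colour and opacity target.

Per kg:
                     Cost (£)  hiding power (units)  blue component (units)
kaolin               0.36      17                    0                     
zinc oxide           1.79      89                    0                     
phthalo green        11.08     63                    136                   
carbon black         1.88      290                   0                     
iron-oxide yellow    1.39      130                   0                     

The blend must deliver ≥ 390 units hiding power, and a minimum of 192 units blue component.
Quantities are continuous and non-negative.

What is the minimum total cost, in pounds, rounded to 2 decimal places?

£17.59

Let x1 = kg of kaolin, x2 = kg of zinc oxide, x3 = kg of phthalo green, x4 = kg of carbon black, x5 = kg of iron-oxide yellow.
min 0.36x1 + 1.79x2 + 11.08x3 + 1.88x4 + 1.39x5 subject to:
  17x1 + 89x2 + 63x3 + 290x4 + 130x5 ≥ 390   (hiding power)
  136x3 ≥ 192   (blue component)
  x1, x2, x3, x4, x5 ≥ 0.
The optimal basis is {phthalo green, carbon black}; kaolin, zinc oxide, iron-oxide yellow drop out. There the hiding power and blue component constraints are tight.
That vertex is x3 = 1.4118, x4 = 1.0381.
Total cost: 11.08·1.4118 + 1.88·1.0381 = 17.5944.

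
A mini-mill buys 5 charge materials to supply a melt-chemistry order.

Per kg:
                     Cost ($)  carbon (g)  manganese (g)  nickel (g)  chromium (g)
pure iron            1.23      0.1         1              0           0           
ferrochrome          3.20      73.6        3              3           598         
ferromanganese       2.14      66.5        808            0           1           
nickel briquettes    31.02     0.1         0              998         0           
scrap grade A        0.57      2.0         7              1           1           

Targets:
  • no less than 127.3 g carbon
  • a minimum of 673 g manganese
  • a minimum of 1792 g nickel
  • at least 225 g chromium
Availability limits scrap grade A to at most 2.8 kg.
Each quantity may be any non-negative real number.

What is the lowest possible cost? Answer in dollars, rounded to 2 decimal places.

Let x1 = kg of pure iron, x2 = kg of ferrochrome, x3 = kg of ferromanganese, x4 = kg of nickel briquettes, x5 = kg of scrap grade A.
Minimise 1.23x1 + 3.2x2 + 2.14x3 + 31.02x4 + 0.57x5 s.t.:
  0.1x1 + 73.6x2 + 66.5x3 + 0.1x4 + 2x5 ≥ 127.3   (carbon)
  1x1 + 3x2 + 808x3 + 7x5 ≥ 673   (manganese)
  3x2 + 998x4 + 1x5 ≥ 1792   (nickel)
  598x2 + 1x3 + 1x5 ≥ 225   (chromium)
  x5 ≤ 2.8
  x1, x2, x3, x4, x5 ≥ 0.
At the optimum only ferrochrome, ferromanganese, nickel briquettes are positive (pure iron, scrap grade A = 0). There the carbon, nickel, chromium constraints are tight.
That vertex is x2 = 0.37375, x3 = 1.4979, x4 = 1.7945.
Hence cost = 3.2·0.37375 + 2.14·1.4979 + 31.02·1.7945 = $60.0669.

$60.07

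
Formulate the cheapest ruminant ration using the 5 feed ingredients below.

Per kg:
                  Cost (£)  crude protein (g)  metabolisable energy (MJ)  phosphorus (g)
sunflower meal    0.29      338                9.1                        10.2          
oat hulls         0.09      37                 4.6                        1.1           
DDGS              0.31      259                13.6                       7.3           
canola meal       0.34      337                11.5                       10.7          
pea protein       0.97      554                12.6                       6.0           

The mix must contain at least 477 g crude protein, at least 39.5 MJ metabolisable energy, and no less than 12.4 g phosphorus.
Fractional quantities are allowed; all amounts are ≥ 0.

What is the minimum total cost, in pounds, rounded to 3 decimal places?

£0.820

Set it up as a linear program. Let x1 = kg of sunflower meal, x2 = kg of oat hulls, x3 = kg of DDGS, x4 = kg of canola meal, x5 = kg of pea protein.
Minimize 0.29x1 + 0.09x2 + 0.31x3 + 0.34x4 + 0.97x5 s.t.:
  338x1 + 37x2 + 259x3 + 337x4 + 554x5 ≥ 477   (crude protein)
  9.1x1 + 4.6x2 + 13.6x3 + 11.5x4 + 12.6x5 ≥ 39.5   (metabolisable energy)
  10.2x1 + 1.1x2 + 7.3x3 + 10.7x4 + 6x5 ≥ 12.4   (phosphorus)
  x1, x2, x3, x4, x5 ≥ 0.
At the optimum only oat hulls, DDGS are positive (sunflower meal, canola meal, pea protein = 0). Binding constraints: crude protein and metabolisable energy.
Optimal quantities: oat hulls = 5.439 kg, DDGS = 1.065 kg.
Cost = 0.09·5.439 + 0.31·1.065 = 0.81966.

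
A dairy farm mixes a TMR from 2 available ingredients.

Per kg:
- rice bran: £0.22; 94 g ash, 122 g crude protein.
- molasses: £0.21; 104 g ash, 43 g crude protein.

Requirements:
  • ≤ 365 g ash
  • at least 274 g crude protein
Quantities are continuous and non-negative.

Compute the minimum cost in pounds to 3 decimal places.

£0.494

Let x1 = kg of rice bran, x2 = kg of molasses.
min 0.22x1 + 0.21x2 with:
  94x1 + 104x2 ≤ 365   (ash)
  122x1 + 43x2 ≥ 274   (crude protein)
  x1, x2 ≥ 0.
The minimum-cost mix takes nothing from molasses — only rice bran. There the crude protein constraint is tight.
Optimal quantities: rice bran = 2.246 kg.
Objective = 0.22·2.246 = 0.49412.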